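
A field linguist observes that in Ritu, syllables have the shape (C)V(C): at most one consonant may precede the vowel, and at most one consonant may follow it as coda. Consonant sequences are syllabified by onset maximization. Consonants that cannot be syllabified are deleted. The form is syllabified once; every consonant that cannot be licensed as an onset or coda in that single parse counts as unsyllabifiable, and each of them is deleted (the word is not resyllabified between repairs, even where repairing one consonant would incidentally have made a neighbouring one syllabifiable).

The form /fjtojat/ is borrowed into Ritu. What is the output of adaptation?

tojat

Syllabifying with onset maximization leaves /f/, /j/ stranded (at most one coda consonant is licensed; onsets are limited to one consonant).
Deletion applies to /f/, /j/.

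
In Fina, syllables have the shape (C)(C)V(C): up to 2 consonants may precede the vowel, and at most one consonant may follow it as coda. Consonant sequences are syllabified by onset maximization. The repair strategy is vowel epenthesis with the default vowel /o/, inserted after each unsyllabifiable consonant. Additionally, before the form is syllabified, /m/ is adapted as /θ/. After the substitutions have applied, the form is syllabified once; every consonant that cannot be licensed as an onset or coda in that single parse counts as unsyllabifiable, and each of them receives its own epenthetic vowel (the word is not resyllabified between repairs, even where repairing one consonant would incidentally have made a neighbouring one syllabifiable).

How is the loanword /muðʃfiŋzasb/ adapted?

Substitution: /m/ → /θ/, giving /θuðʃfiŋzasb/.
Syllabifying with onset maximization leaves /b/ stranded (at most one coda consonant is licensed; onsets may contain at most 2 consonants).
Epenthesis after each stranded consonant: /b/ → /bo/.

θuðʃfiŋzasbo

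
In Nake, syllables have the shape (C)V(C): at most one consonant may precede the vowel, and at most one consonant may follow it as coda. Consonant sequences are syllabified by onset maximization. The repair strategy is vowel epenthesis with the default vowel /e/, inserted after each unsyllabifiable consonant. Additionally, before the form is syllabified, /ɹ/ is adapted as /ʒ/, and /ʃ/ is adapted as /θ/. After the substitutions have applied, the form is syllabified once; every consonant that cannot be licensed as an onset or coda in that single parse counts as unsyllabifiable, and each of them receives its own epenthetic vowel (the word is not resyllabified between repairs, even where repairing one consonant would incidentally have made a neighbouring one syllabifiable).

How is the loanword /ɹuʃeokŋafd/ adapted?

ʒuθeokŋafde

Substitution: /ɹ/ → /ʒ/, /ʃ/ → /θ/, giving /ʒuθeokŋafd/.
Syllabifying with onset maximization leaves /d/ stranded (at most one coda consonant is licensed; onsets are limited to one consonant).
Inserting the epenthetic vowel yields /d/ → /de/.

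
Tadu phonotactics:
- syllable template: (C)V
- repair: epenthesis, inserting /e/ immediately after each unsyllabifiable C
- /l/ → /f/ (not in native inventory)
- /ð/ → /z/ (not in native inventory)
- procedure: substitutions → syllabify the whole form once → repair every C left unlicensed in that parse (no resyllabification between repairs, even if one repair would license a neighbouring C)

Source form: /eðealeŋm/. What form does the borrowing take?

Substitution: /ð/ → /z/, /l/ → /f/, giving /ezeafeŋm/.
The consonants /ŋ/, /m/ cannot be parsed into a legal (C)V syllable (no codas are permitted; onsets are limited to one consonant).
Epenthesis after each stranded consonant: /ŋ/ → /ŋe/, /m/ → /me/.

ezeafeŋeme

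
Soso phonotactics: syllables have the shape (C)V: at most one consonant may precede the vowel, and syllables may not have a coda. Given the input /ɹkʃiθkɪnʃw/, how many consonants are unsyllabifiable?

Syllabifying with onset maximization leaves /ɹ/, /k/, /θ/, /n/, /ʃ/, /w/ stranded (no codas are permitted; onsets are limited to one consonant).

6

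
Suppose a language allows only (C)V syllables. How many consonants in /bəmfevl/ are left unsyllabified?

Syllabifying with onset maximization leaves /m/, /v/, /l/ stranded (no codas are permitted; onsets are limited to one consonant).

3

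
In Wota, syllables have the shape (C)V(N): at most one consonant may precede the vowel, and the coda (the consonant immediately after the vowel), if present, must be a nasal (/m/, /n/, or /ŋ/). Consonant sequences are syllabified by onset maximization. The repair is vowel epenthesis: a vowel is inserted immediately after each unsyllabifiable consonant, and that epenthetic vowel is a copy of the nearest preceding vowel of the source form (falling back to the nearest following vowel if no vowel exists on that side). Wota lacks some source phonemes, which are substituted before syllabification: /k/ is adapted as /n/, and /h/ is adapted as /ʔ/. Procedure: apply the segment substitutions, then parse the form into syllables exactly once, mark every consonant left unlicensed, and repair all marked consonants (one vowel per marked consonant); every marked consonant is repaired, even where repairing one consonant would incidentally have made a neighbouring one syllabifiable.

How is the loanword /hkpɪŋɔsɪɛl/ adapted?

ʔɪnɪpɪŋɔsɪɛlɛ

Substitution: /h/ → /ʔ/, /k/ → /n/, giving /ʔnpɪŋɔsɪɛl/.
The consonants /ʔ/, /n/, /l/ cannot be parsed into a legal (C)V(N) syllable (only a nasal (/m/, /n/, or /ŋ/) is licensed in coda position; onsets are limited to one consonant).
Epenthesis after each stranded consonant: /ʔ/ → /ʔɪ/, /n/ → /nɪ/, /l/ → /lɛ/.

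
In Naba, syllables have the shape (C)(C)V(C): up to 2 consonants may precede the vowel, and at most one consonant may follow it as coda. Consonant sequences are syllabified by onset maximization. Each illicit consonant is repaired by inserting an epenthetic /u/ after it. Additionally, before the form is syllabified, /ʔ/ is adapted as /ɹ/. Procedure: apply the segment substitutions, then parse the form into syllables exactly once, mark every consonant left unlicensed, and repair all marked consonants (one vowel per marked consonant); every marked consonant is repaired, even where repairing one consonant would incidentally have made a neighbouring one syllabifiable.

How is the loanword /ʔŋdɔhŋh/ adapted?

ɹuŋdɔhŋuhu

Substitution: /ʔ/ → /ɹ/, giving /ɹŋdɔhŋh/.
Under (C)(C)V(C), the unsyllabifiable consonants are /ɹ/, /ŋ/, /h/ (at most one coda consonant is licensed; onsets may contain at most 2 consonants).
Inserting the epenthetic vowel yields /ɹ/ → /ɹu/, /ŋ/ → /ŋu/, /h/ → /hu/.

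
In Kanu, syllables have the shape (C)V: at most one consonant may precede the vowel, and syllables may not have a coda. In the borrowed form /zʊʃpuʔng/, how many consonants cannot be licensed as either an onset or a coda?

Under (C)V, the unsyllabifiable consonants are /ʃ/, /ʔ/, /n/, /g/ (no codas are permitted; onsets are limited to one consonant).

4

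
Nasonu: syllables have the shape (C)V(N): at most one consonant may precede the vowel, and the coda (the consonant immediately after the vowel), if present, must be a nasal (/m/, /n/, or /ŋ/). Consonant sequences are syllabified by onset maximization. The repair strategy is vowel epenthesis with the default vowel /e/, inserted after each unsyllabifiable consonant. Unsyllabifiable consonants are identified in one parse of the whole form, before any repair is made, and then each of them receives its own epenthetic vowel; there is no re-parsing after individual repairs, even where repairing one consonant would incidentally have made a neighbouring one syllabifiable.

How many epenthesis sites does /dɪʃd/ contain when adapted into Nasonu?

2

The unsyllabifiable consonants are /ʃ/, /d/; each receives one epenthetic vowel.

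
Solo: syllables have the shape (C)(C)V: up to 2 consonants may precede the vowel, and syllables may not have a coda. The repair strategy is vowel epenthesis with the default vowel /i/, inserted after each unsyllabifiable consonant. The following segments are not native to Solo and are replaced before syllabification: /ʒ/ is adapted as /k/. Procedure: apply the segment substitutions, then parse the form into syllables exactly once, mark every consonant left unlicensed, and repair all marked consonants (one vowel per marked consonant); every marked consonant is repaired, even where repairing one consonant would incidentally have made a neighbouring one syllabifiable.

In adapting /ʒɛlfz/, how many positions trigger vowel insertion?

After substitution the input is /kɛlfz/.
The unsyllabifiable consonants are /l/, /f/, /z/; each receives one epenthetic vowel.

3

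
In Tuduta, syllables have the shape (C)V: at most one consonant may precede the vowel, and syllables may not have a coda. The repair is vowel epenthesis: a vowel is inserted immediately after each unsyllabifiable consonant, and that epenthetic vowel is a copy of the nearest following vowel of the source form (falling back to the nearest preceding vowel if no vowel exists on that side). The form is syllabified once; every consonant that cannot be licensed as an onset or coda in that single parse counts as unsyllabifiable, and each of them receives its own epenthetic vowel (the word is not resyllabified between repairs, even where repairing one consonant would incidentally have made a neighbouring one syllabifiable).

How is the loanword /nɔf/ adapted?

nɔfɔ

The consonants /f/ cannot be parsed into a legal (C)V syllable (no codas are permitted; onsets are limited to one consonant).
Epenthesis after each stranded consonant: /f/ → /fɔ/.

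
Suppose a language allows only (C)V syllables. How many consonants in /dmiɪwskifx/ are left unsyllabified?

5

Syllabifying with onset maximization leaves /d/, /w/, /s/, /f/, /x/ stranded (no codas are permitted; onsets are limited to one consonant).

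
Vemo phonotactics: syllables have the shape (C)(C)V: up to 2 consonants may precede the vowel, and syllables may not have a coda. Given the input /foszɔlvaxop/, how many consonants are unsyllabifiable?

Under (C)(C)V, the unsyllabifiable consonants are /p/ (no codas are permitted; onsets may contain at most 2 consonants).

1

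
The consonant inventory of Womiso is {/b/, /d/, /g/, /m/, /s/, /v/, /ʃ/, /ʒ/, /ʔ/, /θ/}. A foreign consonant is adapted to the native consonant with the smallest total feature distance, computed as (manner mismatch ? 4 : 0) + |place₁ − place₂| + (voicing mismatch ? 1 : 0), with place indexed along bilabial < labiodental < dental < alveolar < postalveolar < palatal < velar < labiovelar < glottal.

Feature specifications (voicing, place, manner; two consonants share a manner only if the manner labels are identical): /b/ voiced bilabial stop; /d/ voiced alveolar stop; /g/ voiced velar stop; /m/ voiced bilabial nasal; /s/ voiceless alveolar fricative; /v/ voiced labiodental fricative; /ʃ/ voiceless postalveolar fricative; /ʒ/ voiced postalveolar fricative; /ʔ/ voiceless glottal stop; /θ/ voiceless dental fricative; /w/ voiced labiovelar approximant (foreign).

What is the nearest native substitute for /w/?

/g/ is closest: manner differs (approximant→stop, +4), place distance 1 (labiovelar→velar), same voicing; total 5. Next closest is /ʔ/ at distance 6.

g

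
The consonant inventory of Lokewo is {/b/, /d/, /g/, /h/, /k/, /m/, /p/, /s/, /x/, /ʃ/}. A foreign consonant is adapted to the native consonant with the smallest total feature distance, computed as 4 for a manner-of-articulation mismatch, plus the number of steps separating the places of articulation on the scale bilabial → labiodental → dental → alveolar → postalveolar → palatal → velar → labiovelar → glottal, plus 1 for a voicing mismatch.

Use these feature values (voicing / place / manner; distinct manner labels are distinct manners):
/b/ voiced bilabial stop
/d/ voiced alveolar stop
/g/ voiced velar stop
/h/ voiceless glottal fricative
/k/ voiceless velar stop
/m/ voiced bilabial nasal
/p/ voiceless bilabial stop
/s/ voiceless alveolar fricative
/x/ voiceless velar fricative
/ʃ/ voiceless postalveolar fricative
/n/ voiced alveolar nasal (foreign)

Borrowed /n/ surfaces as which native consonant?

/m/ is closest: same manner (nasal), place distance 3 (alveolar→bilabial), same voicing; total 3. Next closest is /d/ at distance 4.

m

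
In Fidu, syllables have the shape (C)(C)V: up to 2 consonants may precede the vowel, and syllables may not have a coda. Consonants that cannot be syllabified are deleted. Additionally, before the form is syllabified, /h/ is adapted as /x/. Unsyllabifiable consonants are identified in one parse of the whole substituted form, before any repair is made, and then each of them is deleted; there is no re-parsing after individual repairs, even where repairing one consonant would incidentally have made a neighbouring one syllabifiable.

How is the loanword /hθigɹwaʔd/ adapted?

xθiɹwa

Substitution: /h/ → /x/, giving /xθigɹwaʔd/.
Under (C)(C)V, the unsyllabifiable consonants are /g/, /ʔ/, /d/ (no codas are permitted; onsets may contain at most 2 consonants).
Each unlicensed consonant is deleted: /g/, /ʔ/, /d/.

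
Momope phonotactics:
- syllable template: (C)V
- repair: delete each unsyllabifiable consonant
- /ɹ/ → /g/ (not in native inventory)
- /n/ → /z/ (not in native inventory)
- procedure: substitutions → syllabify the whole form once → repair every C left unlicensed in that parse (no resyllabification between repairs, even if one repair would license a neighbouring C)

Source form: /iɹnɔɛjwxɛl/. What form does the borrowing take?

Substitution: /ɹ/ → /g/, /n/ → /z/, giving /igzɔɛjwxɛl/.
The consonants /g/, /j/, /w/, /l/ cannot be parsed into a legal (C)V syllable (no codas are permitted; onsets are limited to one consonant).
Each unlicensed consonant is deleted: /g/, /j/, /w/, /l/.

izɔɛxɛ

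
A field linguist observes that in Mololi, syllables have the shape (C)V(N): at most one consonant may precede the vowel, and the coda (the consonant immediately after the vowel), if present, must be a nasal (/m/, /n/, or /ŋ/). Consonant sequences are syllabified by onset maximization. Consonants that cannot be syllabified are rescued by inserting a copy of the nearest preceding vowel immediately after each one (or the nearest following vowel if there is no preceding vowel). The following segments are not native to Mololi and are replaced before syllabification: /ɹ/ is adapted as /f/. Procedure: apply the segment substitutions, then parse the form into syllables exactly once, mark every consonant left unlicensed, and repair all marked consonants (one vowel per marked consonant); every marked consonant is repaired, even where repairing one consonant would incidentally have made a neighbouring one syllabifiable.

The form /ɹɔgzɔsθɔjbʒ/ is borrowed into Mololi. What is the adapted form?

Substitution: /ɹ/ → /f/, giving /fɔgzɔsθɔjbʒ/.
Under (C)V(N), the unsyllabifiable consonants are /g/, /s/, /j/, /b/, /ʒ/ (only a nasal (/m/, /n/, or /ŋ/) is licensed in coda position; onsets are limited to one consonant).
Each unlicensed consonant becomes the onset of a new syllable: /g/ → /gɔ/, /s/ → /sɔ/, /j/ → /jɔ/, /b/ → /bɔ/, /ʒ/ → /ʒɔ/.

fɔgɔzɔsɔθɔjɔbɔʒɔ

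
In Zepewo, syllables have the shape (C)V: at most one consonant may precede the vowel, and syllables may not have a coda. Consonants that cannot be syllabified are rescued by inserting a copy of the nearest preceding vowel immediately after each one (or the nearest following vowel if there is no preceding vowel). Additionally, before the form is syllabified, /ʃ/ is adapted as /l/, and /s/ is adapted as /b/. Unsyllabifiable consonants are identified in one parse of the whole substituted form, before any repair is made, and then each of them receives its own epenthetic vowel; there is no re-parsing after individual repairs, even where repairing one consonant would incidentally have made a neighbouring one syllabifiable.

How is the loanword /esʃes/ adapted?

ebelebe

Substitution: /s/ → /b/, /ʃ/ → /l/, giving /ebleb/.
The consonants /b/, /b/ cannot be parsed into a legal (C)V syllable (no codas are permitted; onsets are limited to one consonant).
Epenthesis after each stranded consonant: /b/ → /be/, /b/ → /be/.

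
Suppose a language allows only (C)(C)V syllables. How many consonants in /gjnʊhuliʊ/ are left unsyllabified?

Under (C)(C)V, the unsyllabifiable consonants are /g/ (no codas are permitted; onsets may contain at most 2 consonants).

1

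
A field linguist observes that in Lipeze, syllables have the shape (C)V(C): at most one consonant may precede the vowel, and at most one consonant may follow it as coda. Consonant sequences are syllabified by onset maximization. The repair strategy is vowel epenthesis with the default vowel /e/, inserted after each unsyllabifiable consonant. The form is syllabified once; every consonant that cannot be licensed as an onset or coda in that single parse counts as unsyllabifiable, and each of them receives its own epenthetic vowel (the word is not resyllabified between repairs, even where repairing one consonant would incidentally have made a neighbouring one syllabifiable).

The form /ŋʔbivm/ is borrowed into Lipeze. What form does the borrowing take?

ŋeʔebivme

Syllabifying with onset maximization leaves /ŋ/, /ʔ/, /m/ stranded (at most one coda consonant is licensed; onsets are limited to one consonant).
Inserting the epenthetic vowel yields /ŋ/ → /ŋe/, /ʔ/ → /ʔe/, /m/ → /me/.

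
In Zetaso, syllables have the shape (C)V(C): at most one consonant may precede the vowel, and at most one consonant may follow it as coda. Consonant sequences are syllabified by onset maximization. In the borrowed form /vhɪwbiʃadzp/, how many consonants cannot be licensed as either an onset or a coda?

3

Syllabifying with onset maximization leaves /v/, /z/, /p/ stranded (at most one coda consonant is licensed; onsets are limited to one consonant).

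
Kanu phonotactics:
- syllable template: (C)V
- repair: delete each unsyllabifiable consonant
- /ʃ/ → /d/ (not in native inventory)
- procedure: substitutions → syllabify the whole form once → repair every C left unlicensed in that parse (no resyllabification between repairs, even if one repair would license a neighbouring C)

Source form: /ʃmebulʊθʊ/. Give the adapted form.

Substitution: /ʃ/ → /d/, giving /dmebulʊθʊ/.
Under (C)V, the unsyllabifiable consonants are /d/ (no codas are permitted; onsets are limited to one consonant).
Deletion applies to /d/.

mebulʊθʊ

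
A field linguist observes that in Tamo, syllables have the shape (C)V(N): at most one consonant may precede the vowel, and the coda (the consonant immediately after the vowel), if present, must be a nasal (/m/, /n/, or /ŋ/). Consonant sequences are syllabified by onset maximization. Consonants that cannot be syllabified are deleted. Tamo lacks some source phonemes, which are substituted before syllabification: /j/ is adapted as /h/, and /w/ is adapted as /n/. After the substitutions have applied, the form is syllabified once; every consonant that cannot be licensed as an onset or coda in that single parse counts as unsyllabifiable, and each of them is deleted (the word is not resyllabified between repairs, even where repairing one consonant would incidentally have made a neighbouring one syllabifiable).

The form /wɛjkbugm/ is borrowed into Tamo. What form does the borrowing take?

Substitution: /w/ → /n/, /j/ → /h/, giving /nɛhkbugm/.
The consonants /h/, /k/, /g/, /m/ cannot be parsed into a legal (C)V(N) syllable (only a nasal (/m/, /n/, or /ŋ/) is licensed in coda position; onsets are limited to one consonant).
Deleting the stranded consonants removes /h/, /k/, /g/, /m/.

nɛbu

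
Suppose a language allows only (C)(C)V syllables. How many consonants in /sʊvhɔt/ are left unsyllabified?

1

Under (C)(C)V, the unsyllabifiable consonants are /t/ (no codas are permitted; onsets may contain at most 2 consonants).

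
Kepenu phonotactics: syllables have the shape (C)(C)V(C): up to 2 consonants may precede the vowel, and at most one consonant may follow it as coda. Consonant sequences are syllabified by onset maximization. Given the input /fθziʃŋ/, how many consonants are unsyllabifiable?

The consonants /f/, /ŋ/ cannot be parsed into a legal (C)(C)V(C) syllable (at most one coda consonant is licensed; onsets may contain at most 2 consonants).

2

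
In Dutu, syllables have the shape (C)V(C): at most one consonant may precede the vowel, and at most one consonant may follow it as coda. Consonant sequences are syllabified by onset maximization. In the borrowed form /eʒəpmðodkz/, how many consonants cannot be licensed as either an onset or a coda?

3

Syllabifying with onset maximization leaves /m/, /k/, /z/ stranded (at most one coda consonant is licensed; onsets are limited to one consonant).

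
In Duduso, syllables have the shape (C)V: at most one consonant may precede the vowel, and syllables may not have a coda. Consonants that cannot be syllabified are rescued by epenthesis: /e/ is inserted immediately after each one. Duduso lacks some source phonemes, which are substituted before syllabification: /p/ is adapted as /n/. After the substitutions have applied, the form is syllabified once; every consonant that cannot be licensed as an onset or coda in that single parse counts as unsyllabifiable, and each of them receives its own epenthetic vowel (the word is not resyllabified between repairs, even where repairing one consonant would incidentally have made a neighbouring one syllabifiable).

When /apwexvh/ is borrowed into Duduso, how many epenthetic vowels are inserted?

After substitution the input is /anwexvh/.
The unsyllabifiable consonants are /n/, /x/, /v/, /h/; each receives one epenthetic vowel.

4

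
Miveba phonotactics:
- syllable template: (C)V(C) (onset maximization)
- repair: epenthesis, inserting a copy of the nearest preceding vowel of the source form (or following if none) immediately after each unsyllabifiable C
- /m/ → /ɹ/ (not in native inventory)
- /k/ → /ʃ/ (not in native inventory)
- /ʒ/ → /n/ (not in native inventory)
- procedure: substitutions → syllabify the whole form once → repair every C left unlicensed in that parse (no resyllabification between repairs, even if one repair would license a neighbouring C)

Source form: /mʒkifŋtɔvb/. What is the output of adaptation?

Substitution: /m/ → /ɹ/, /ʒ/ → /n/, /k/ → /ʃ/, giving /ɹnʃifŋtɔvb/.
The consonants /ɹ/, /n/, /ŋ/, /b/ cannot be parsed into a legal (C)V(C) syllable (at most one coda consonant is licensed; onsets are limited to one consonant).
Each unlicensed consonant becomes the onset of a new syllable: /ɹ/ → /ɹi/, /n/ → /ni/, /ŋ/ → /ŋi/, /b/ → /bɔ/.

ɹiniʃifŋitɔvbɔ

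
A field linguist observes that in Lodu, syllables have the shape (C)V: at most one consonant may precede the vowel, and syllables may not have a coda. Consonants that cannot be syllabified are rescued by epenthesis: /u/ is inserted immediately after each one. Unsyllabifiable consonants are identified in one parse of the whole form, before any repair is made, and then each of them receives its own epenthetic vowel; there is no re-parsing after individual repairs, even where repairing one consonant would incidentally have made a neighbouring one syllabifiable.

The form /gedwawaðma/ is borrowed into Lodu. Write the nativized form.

geduwawaðuma

The consonants /d/, /ð/ cannot be parsed into a legal (C)V syllable (no codas are permitted; onsets are limited to one consonant).
Each unlicensed consonant becomes the onset of a new syllable: /d/ → /du/, /ð/ → /ðu/.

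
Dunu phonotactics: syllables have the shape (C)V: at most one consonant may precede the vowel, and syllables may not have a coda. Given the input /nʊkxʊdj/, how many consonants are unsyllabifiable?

3

The consonants /k/, /d/, /j/ cannot be parsed into a legal (C)V syllable (no codas are permitted; onsets are limited to one consonant).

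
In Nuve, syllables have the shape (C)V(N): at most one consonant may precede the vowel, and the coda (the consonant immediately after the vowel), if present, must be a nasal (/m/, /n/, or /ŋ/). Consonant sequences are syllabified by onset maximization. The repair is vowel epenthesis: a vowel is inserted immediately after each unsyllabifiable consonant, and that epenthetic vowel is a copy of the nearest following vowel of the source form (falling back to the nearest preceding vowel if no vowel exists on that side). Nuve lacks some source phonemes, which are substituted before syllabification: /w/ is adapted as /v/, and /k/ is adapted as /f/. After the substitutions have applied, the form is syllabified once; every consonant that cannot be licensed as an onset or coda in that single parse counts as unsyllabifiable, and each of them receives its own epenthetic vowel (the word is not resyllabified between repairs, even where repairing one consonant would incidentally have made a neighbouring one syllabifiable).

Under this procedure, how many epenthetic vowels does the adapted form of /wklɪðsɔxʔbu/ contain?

5

After substitution the input is /vflɪðsɔxʔbu/.
The unsyllabifiable consonants are /v/, /f/, /ð/, /x/, /ʔ/; each receives one epenthetic vowel.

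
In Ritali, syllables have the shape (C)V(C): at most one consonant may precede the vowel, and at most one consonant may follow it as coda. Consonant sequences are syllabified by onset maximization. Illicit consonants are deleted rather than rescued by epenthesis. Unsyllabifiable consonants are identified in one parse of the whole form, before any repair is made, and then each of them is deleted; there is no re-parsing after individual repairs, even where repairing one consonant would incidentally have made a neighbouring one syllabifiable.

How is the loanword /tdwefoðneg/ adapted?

wefoðneg

The consonants /t/, /d/ cannot be parsed into a legal (C)V(C) syllable (at most one coda consonant is licensed; onsets are limited to one consonant).
Deletion applies to /t/, /d/.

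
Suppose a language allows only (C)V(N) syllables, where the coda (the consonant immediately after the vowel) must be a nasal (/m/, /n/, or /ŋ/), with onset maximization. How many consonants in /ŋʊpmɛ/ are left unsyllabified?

Under (C)V(N), the unsyllabifiable consonants are /p/ (only a nasal (/m/, /n/, or /ŋ/) is licensed in coda position; onsets are limited to one consonant).

1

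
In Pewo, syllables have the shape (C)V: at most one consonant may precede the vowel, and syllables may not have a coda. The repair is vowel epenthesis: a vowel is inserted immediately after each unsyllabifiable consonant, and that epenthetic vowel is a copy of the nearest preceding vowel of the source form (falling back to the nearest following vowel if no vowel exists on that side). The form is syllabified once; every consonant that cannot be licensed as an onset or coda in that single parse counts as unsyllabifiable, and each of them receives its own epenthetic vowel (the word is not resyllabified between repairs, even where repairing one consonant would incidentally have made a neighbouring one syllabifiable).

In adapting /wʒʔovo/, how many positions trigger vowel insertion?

2

The unsyllabifiable consonants are /w/, /ʒ/; each receives one epenthetic vowel.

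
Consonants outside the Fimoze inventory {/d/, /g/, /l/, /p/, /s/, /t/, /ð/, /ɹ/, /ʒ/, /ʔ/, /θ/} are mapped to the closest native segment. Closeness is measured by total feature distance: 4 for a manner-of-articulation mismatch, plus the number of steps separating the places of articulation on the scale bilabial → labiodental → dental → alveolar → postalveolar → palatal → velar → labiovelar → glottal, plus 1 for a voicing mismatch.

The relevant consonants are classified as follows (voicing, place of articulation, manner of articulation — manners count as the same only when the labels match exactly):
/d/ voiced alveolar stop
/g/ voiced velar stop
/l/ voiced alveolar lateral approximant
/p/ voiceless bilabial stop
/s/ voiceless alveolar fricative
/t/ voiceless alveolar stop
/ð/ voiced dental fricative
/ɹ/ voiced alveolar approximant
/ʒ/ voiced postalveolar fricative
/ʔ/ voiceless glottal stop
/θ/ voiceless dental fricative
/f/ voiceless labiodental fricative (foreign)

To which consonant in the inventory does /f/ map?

/θ/ is closest: same manner (fricative), place distance 1 (labiodental→dental), same voicing; total 1. Next closest is /s/ at distance 2.

θ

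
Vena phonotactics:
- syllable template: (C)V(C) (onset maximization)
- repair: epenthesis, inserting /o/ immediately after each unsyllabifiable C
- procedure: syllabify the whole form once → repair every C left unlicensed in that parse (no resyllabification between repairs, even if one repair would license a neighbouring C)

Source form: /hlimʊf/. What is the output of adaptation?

Under (C)V(C), the unsyllabifiable consonants are /h/ (at most one coda consonant is licensed; onsets are limited to one consonant).
Each unlicensed consonant becomes the onset of a new syllable: /h/ → /ho/.

holimʊf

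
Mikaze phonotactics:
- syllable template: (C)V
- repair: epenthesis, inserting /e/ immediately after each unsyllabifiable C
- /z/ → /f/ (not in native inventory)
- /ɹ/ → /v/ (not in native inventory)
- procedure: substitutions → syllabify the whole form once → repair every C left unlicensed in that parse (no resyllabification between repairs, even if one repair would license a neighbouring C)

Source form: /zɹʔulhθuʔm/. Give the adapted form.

Substitution: /z/ → /f/, /ɹ/ → /v/, giving /fvʔulhθuʔm/.
Syllabifying with onset maximization leaves /f/, /v/, /l/, /h/, /ʔ/, /m/ stranded (no codas are permitted; onsets are limited to one consonant).
Epenthesis after each stranded consonant: /f/ → /fe/, /v/ → /ve/, /l/ → /le/, /h/ → /he/, /ʔ/ → /ʔe/, /m/ → /me/.

feveʔuleheθuʔeme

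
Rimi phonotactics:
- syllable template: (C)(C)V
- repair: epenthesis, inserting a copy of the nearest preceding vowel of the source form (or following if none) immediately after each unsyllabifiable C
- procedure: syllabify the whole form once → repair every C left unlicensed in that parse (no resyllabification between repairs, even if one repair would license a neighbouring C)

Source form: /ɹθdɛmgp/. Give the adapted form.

ɹɛθdɛmɛgɛpɛ

The consonants /ɹ/, /m/, /g/, /p/ cannot be parsed into a legal (C)(C)V syllable (no codas are permitted; onsets may contain at most 2 consonants).
Each unlicensed consonant becomes the onset of a new syllable: /ɹ/ → /ɹɛ/, /m/ → /mɛ/, /g/ → /gɛ/, /p/ → /pɛ/.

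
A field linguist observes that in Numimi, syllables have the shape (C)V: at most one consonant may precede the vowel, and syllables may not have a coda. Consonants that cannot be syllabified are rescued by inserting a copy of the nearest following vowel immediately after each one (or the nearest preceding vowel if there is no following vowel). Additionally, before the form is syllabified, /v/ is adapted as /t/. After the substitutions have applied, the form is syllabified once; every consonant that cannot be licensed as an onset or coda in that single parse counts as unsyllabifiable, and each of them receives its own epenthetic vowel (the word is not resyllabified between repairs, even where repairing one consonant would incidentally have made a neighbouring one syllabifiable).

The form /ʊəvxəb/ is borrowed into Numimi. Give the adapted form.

ʊətəxəbə

Substitution: /v/ → /t/, giving /ʊətxəb/.
Under (C)V, the unsyllabifiable consonants are /t/, /b/ (no codas are permitted; onsets are limited to one consonant).
Epenthesis after each stranded consonant: /t/ → /tə/, /b/ → /bə/.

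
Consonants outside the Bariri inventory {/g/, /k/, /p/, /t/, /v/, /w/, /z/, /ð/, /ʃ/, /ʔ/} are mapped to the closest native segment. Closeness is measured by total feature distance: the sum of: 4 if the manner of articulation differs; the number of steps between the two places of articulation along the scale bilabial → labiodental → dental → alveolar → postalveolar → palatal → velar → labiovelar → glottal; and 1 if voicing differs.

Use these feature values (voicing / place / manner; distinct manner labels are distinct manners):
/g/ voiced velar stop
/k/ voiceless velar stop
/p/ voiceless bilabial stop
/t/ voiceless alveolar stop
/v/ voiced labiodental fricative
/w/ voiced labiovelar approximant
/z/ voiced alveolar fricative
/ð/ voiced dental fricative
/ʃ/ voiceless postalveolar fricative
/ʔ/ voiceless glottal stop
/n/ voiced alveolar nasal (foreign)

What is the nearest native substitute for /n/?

/z/ is closest: manner differs (nasal→fricative, +4), place distance 0 (alveolar→alveolar), same voicing; total 4. Next closest is /t/ at distance 5.

z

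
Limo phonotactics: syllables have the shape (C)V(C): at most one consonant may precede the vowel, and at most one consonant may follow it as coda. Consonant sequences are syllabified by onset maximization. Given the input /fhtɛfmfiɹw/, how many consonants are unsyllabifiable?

4

Syllabifying with onset maximization leaves /f/, /h/, /m/, /w/ stranded (at most one coda consonant is licensed; onsets are limited to one consonant).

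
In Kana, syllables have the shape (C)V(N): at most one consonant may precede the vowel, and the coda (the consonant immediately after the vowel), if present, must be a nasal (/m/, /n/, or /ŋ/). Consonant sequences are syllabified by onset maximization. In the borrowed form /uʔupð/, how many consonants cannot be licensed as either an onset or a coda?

2

Syllabifying with onset maximization leaves /p/, /ð/ stranded (only a nasal (/m/, /n/, or /ŋ/) is licensed in coda position; onsets are limited to one consonant).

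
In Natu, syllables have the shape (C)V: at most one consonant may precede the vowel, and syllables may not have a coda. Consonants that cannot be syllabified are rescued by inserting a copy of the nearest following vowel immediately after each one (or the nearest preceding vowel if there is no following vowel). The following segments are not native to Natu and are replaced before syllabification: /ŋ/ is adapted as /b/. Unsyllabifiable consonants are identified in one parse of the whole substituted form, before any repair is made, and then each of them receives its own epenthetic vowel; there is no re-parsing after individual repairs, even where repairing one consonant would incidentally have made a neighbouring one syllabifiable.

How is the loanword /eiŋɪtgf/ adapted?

Substitution: /ŋ/ → /b/, giving /eibɪtgf/.
The consonants /t/, /g/, /f/ cannot be parsed into a legal (C)V syllable (no codas are permitted; onsets are limited to one consonant).
Inserting the epenthetic vowel yields /t/ → /tɪ/, /g/ → /gɪ/, /f/ → /fɪ/.

eibɪtɪgɪfɪ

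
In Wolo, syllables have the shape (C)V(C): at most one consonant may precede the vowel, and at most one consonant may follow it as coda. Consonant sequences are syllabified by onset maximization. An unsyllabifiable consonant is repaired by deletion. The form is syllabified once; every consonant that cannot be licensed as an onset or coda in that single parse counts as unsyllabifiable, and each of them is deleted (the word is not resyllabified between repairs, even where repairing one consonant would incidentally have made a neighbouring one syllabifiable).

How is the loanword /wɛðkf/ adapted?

wɛð

Syllabifying with onset maximization leaves /k/, /f/ stranded (at most one coda consonant is licensed; onsets are limited to one consonant).
Each unlicensed consonant is deleted: /k/, /f/.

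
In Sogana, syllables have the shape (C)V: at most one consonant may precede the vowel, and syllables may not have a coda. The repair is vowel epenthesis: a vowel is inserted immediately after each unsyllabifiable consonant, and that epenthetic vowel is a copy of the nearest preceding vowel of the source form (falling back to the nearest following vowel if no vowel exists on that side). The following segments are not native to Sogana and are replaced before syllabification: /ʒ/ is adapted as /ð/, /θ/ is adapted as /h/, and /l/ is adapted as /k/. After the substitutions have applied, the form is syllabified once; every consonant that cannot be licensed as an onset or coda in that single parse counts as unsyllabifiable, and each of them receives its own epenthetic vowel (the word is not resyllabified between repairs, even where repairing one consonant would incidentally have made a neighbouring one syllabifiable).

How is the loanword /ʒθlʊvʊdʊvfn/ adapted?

ðʊhʊkʊvʊdʊvʊfʊnʊ

Substitution: /ʒ/ → /ð/, /θ/ → /h/, /l/ → /k/, giving /ðhkʊvʊdʊvfn/.
Syllabifying with onset maximization leaves /ð/, /h/, /v/, /f/, /n/ stranded (no codas are permitted; onsets are limited to one consonant).
Inserting the epenthetic vowel yields /ð/ → /ðʊ/, /h/ → /hʊ/, /v/ → /vʊ/, /f/ → /fʊ/, /n/ → /nʊ/.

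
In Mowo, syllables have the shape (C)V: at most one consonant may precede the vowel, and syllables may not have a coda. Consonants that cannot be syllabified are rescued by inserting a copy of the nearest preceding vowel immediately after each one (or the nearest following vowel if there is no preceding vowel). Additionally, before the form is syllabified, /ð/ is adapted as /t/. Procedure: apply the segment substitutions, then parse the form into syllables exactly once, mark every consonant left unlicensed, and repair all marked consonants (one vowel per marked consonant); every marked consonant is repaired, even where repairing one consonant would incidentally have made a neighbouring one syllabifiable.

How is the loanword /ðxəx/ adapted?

Substitution: /ð/ → /t/, giving /txəx/.
Under (C)V, the unsyllabifiable consonants are /t/, /x/ (no codas are permitted; onsets are limited to one consonant).
Epenthesis after each stranded consonant: /t/ → /tə/, /x/ → /xə/.

təxəxə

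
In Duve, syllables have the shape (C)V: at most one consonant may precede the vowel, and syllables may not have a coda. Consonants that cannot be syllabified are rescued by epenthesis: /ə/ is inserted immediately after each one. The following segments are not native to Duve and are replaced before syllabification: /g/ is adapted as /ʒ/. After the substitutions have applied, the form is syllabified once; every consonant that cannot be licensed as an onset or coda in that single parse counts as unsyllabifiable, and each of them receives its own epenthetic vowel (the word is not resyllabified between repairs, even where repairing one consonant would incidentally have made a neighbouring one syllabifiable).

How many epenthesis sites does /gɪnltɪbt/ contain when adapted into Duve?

4

After substitution the input is /ʒɪnltɪbt/.
The unsyllabifiable consonants are /n/, /l/, /b/, /t/; each receives one epenthetic vowel.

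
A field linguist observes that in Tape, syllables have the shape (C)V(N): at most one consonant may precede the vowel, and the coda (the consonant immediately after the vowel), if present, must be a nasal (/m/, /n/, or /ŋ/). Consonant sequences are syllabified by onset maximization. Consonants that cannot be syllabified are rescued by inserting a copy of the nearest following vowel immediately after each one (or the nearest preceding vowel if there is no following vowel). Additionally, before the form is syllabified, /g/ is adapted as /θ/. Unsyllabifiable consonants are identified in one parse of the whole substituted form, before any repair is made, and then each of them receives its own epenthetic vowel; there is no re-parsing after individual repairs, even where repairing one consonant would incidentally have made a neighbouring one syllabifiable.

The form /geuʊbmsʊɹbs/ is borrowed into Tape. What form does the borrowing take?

θeuʊbʊmʊsʊɹʊbʊsʊ

Substitution: /g/ → /θ/, giving /θeuʊbmsʊɹbs/.
Under (C)V(N), the unsyllabifiable consonants are /b/, /m/, /ɹ/, /b/, /s/ (only a nasal (/m/, /n/, or /ŋ/) is licensed in coda position; onsets are limited to one consonant).
Epenthesis after each stranded consonant: /b/ → /bʊ/, /m/ → /mʊ/, /ɹ/ → /ɹʊ/, /b/ → /bʊ/, /s/ → /sʊ/.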